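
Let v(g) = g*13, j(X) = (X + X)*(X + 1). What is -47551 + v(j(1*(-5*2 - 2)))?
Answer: -44119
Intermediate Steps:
j(X) = 2*X*(1 + X) (j(X) = (2*X)*(1 + X) = 2*X*(1 + X))
v(g) = 13*g
-47551 + v(j(1*(-5*2 - 2))) = -47551 + 13*(2*(1*(-5*2 - 2))*(1 + 1*(-5*2 - 2))) = -47551 + 13*(2*(1*(-10 - 2))*(1 + 1*(-10 - 2))) = -47551 + 13*(2*(1*(-12))*(1 + 1*(-12))) = -47551 + 13*(2*(-12)*(1 - 12)) = -47551 + 13*(2*(-12)*(-11)) = -47551 + 13*264 = -47551 + 3432 = -44119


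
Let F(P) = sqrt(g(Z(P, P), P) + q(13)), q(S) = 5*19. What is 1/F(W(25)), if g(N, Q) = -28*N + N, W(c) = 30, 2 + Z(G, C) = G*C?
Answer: -I*sqrt(24151)/24151 ≈ -0.0064348*I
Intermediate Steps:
Z(G, C) = -2 + C*G (Z(G, C) = -2 + G*C = -2 + C*G)
q(S) = 95
g(N, Q) = -27*N
F(P) = sqrt(149 - 27*P**2) (F(P) = sqrt(-27*(-2 + P*P) + 95) = sqrt(-27*(-2 + P**2) + 95) = sqrt((54 - 27*P**2) + 95) = sqrt(149 - 27*P**2))
1/F(W(25)) = 1/(sqrt(149 - 27*30**2)) = 1/(sqrt(149 - 27*900)) = 1/(sqrt(149 - 24300)) = 1/(sqrt(-24151)) = 1/(I*sqrt(24151)) = -I*sqrt(24151)/24151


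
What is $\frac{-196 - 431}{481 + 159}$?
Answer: $- \frac{627}{640} \approx -0.97969$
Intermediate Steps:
$\frac{-196 - 431}{481 + 159} = - \frac{627}{640}$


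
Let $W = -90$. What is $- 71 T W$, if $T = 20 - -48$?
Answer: $434520$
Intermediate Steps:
$T = 68$ ($T = 20 + 48 = 68$)
$- 71 T W = \left(-71\right) 68 \left(-90\right) = \left(-4828\right) \left(-90\right) = 434520$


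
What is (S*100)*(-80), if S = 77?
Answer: -616000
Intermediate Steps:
(S*100)*(-80) = (77*100)*(-80) = 7700*(-80) = -616000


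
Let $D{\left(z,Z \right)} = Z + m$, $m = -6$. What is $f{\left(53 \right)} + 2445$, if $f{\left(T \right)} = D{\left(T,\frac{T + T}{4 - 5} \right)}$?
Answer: $2333$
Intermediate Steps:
$D{\left(z,Z \right)} = -6 + Z$ ($D{\left(z,Z \right)} = Z - 6 = -6 + Z$)
$f{\left(T \right)} = -6 - 2 T$ ($f{\left(T \right)} = -6 + \frac{T + T}{4 - 5} = -6 + \frac{2 T}{-1} = -6 + 2 T \left(-1\right) = -6 - 2 T$)
$f{\left(53 \right)} + 2445 = \left(-6 - 106\right) + 2445 = -112 + 2445 = 2333$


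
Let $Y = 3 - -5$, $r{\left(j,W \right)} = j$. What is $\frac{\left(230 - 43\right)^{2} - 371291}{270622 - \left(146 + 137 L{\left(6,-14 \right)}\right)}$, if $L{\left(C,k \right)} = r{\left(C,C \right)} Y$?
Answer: $- \frac{24023}{18850} \approx -1.2744$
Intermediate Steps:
$Y = 8$ ($Y = 3 + 5 = 8$)
$L{\left(C,k \right)} = 8 C$ ($L{\left(C,k \right)} = C 8 = 8 C$)
$\frac{\left(230 - 43\right)^{2} - 371291}{270622 - \left(146 + 137 L{\left(6,-14 \right)}\right)} = \frac{\left(230 - 43\right)^{2} - 371291}{270622 - \left(146 + 137 \cdot 8 \cdot 6\right)} = \frac{187^{2} - 371291}{270622 - 6722} = \frac{34969 - 371291}{270622 - 6722} = - \frac{336322}{270622 - 6722} = - \frac{336322}{263900} = \left(-336322\right) \frac{1}{263900} = - \frac{24023}{18850}$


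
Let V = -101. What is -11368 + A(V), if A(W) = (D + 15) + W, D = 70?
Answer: -11384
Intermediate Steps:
A(W) = 85 + W (A(W) = (70 + 15) + W = 85 + W)
-11368 + A(V) = -11368 + (85 - 101) = -11368 - 16 = -11384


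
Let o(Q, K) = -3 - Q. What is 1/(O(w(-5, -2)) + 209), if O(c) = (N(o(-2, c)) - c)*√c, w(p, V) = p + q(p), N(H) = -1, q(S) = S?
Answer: 209/44491 - 9*I*√10/44491 ≈ 0.0046976 - 0.00063969*I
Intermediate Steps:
w(p, V) = 2*p (w(p, V) = p + p = 2*p)
O(c) = √c*(-1 - c) (O(c) = (-1 - c)*√c = √c*(-1 - c))
1/(O(w(-5, -2)) + 209) = 1/(√(2*(-5))*(-1 - 2*(-5)) + 209) = 1/(√(-10)*(-1 - 1*(-10)) + 209) = 1/((I*√10)*(-1 + 10) + 209) = 1/((I*√10)*9 + 209) = 1/(9*I*√10 + 209) = 1/(209 + 9*I*√10)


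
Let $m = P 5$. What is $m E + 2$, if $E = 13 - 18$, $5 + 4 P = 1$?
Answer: $27$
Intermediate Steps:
$P = -1$ ($P = - \frac{5}{4} + \frac{1}{4} \cdot 1 = - \frac{5}{4} + \frac{1}{4} = -1$)
$E = -5$
$m = -5$ ($m = \left(-1\right) 5 = -5$)
$m E + 2 = \left(-5\right) \left(-5\right) + 2 = 25 + 2 = 27$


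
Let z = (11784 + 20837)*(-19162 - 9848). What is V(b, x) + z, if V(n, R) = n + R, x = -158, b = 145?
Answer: -946335223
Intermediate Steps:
V(n, R) = R + n
z = -946335210 (z = 32621*(-29010) = -946335210)
V(b, x) + z = (-158 + 145) - 946335210 = -13 - 946335210 = -946335223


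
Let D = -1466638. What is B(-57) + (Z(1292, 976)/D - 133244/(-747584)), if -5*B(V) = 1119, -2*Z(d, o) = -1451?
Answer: -153242061011631/685271939120 ≈ -223.62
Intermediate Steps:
Z(d, o) = 1451/2 (Z(d, o) = -½*(-1451) = 1451/2)
B(V) = -1119/5 (B(V) = -⅕*1119 = -1119/5)
B(-57) + (Z(1292, 976)/D - 133244/(-747584)) = -1119/5 + ((1451/2)/(-1466638) - 133244/(-747584)) = -1119/5 + ((1451/2)*(-1/1466638) - 133244*(-1/747584)) = -1119/5 + (-1451/2933276 + 33311/186896) = -1119/5 + 24359792685/137054387824 = -153242061011631/685271939120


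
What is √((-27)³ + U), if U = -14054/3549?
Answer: I*√1467249441/273 ≈ 140.31*I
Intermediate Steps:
U = -14054/3549 (U = -14054*1/3549 = -14054/3549 ≈ -3.9600)
√((-27)³ + U) = √((-27)³ - 14054/3549) = √(-19683 - 14054/3549) = √(-69869021/3549) = I*√1467249441/273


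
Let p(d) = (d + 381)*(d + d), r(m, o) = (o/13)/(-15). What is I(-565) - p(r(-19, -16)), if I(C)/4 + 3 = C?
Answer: -88770752/38025 ≈ -2334.5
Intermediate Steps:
r(m, o) = -o/195 (r(m, o) = (o*(1/13))*(-1/15) = (o/13)*(-1/15) = -o/195)
p(d) = 2*d*(381 + d) (p(d) = (381 + d)*(2*d) = 2*d*(381 + d))
I(C) = -12 + 4*C
I(-565) - p(r(-19, -16)) = (-12 + 4*(-565)) - 2*(-1/195*(-16))*(381 - 1/195*(-16)) = (-12 - 2260) - 2*16*(381 + 16/195)/195 = -2272 - 2*16*74311/(195*195) = -2272 - 1*2377952/38025 = -2272 - 2377952/38025 = -88770752/38025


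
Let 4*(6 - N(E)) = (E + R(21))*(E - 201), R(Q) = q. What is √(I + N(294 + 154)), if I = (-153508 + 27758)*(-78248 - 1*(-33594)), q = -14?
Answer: √22460854826/2 ≈ 74935.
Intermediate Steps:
R(Q) = -14
I = 5615240500 (I = -125750*(-78248 + 33594) = -125750*(-44654) = 5615240500)
N(E) = 6 - (-201 + E)*(-14 + E)/4 (N(E) = 6 - (E - 14)*(E - 201)/4 = 6 - (-14 + E)*(-201 + E)/4 = 6 - (-201 + E)*(-14 + E)/4)
√(I + N(294 + 154)) = √(5615240500 + (-1395/2 - (294 + 154)²/4 + 215*(294 + 154)/4)) = √(5615240500 + (-1395/2 - ¼*448² + (215/4)*448)) = √(5615240500 + (-1395/2 - ¼*200704 + 24080)) = √(5615240500 + (-1395/2 - 50176 + 24080)) = √(5615240500 - 53587/2) = √(11230427413/2) = √22460854826/2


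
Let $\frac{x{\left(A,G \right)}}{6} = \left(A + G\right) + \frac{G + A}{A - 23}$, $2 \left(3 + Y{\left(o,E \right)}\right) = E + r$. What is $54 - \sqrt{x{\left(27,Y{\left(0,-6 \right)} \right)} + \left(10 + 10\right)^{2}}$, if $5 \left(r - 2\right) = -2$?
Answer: $54 - \frac{7 \sqrt{46}}{2} \approx 30.262$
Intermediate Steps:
$r = \frac{8}{5}$ ($r = 2 + \frac{1}{5} \left(-2\right) = 2 - \frac{2}{5} = \frac{8}{5} \approx 1.6$)
$Y{\left(o,E \right)} = - \frac{11}{5} + \frac{E}{2}$ ($Y{\left(o,E \right)} = -3 + \frac{E + \frac{8}{5}}{2} = -3 + \frac{\frac{8}{5} + E}{2} = -3 + \left(\frac{4}{5} + \frac{E}{2}\right) = - \frac{11}{5} + \frac{E}{2}$)
$x{\left(A,G \right)} = 6 A + 6 G + \frac{6 \left(A + G\right)}{-23 + A}$ ($x{\left(A,G \right)} = 6 \left(\left(A + G\right) + \frac{G + A}{A - 23}\right) = 6 \left(\left(A + G\right) + \frac{A + G}{-23 + A}\right) = 6 \left(A + G + \frac{A + G}{-23 + A}\right) = 6 A + 6 G + \frac{6 \left(A + G\right)}{-23 + A}$)
$54 - \sqrt{x{\left(27,Y{\left(0,-6 \right)} \right)} + \left(10 + 10\right)^{2}} = 54 - \sqrt{\frac{6 \left(27^{2} - 594 - 22 \left(- \frac{11}{5} + \frac{1}{2} \left(-6\right)\right) + 27 \left(- \frac{11}{5} + \frac{1}{2} \left(-6\right)\right)\right)}{-23 + 27} + \left(10 + 10\right)^{2}} = 54 - \sqrt{\frac{6 \left(729 - 594 - 22 \left(- \frac{11}{5} - 3\right) + 27 \left(- \frac{11}{5} - 3\right)\right)}{4} + 20^{2}} = 54 - \sqrt{6 \cdot \frac{1}{4} \left(729 - 594 - - \frac{572}{5} + 27 \left(- \frac{26}{5}\right)\right) + 400} = 54 - \sqrt{6 \cdot \frac{1}{4} \left(729 - 594 + \frac{572}{5} - \frac{702}{5}\right) + 400} = 54 - \sqrt{6 \cdot \frac{1}{4} \cdot 109 + 400} = 54 - \sqrt{\frac{327}{2} + 400} = 54 - \sqrt{\frac{1127}{2}} = 54 - \frac{7 \sqrt{46}}{2}$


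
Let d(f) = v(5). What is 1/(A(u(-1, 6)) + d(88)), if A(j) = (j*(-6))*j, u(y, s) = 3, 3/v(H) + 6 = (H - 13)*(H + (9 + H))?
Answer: -158/8535 ≈ -0.018512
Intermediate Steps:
v(H) = 3/(-6 + (-13 + H)*(9 + 2*H)) (v(H) = 3/(-6 + (H - 13)*(H + (9 + H))) = 3/(-6 + (-13 + H)*(9 + 2*H)))
d(f) = -3/158 (d(f) = 3/(-123 - 17*5 + 2*5²) = 3/(-123 - 85 + 2*25) = 3/(-123 - 85 + 50) = 3/(-158) = 3*(-1/158) = -3/158)
A(j) = -6*j² (A(j) = (-6*j)*j = -6*j²)
1/(A(u(-1, 6)) + d(88)) = 1/(-6*3² - 3/158) = 1/(-6*9 - 3/158) = 1/(-54 - 3/158) = 1/(-8535/158) = -158/8535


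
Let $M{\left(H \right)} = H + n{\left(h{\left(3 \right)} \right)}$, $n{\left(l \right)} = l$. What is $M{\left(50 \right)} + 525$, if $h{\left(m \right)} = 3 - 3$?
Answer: $575$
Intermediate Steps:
$h{\left(m \right)} = 0$
$M{\left(H \right)} = H$ ($M{\left(H \right)} = H + 0 = H$)
$M{\left(50 \right)} + 525 = 50 + 525 = 575$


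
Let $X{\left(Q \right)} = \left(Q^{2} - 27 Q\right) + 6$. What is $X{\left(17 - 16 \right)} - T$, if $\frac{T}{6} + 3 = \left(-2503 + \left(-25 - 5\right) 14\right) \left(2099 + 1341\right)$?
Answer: $60330718$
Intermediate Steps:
$X{\left(Q \right)} = 6 + Q^{2} - 27 Q$
$T = -60330738$ ($T = -18 + 6 \left(-2503 + \left(-25 - 5\right) 14\right) \left(2099 + 1341\right) = -18 + 6 \left(-2503 - 420\right) 3440 = -18 + 6 \left(\left(-2923\right) 3440\right) = -18 + 6 \left(-10055120\right) = -18 - 60330720 = -60330738$)
$X{\left(17 - 16 \right)} - T = \left(6 + \left(17 - 16\right)^{2} - 27 \left(17 - 16\right)\right) - -60330738 = \left(6 + 1^{2} - 27\right) + 60330738 = \left(6 + 1 - 27\right) + 60330738 = -20 + 60330738 = 60330718$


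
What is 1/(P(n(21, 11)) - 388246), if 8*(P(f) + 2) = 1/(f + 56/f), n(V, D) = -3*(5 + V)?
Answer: -24560/9535370919 ≈ -2.5757e-6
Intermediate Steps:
n(V, D) = -15 - 3*V
P(f) = -2 + 1/(8*(f + 56/f))
1/(P(n(21, 11)) - 388246) = 1/((-896 + (-15 - 3*21) - 16*(-15 - 3*21)²)/(8*(56 + (-15 - 3*21)²)) - 388246) = 1/((-896 + (-15 - 63) - 16*(-15 - 63)²)/(8*(56 + (-15 - 63)²)) - 388246) = 1/((-896 - 78 - 16*(-78)²)/(8*(56 + (-78)²)) - 388246) = 1/((-896 - 78 - 16*6084)/(8*(56 + 6084)) - 388246) = 1/((⅛)*(-896 - 78 - 97344)/6140 - 388246) = 1/((⅛)*(1/6140)*(-98318) - 388246) = 1/(-49159/24560 - 388246) = 1/(-9535370919/24560) = -24560/9535370919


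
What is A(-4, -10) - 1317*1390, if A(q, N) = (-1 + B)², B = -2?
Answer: -1830621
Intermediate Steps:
A(q, N) = 9 (A(q, N) = (-1 - 2)² = (-3)² = 9)
A(-4, -10) - 1317*1390 = 9 - 1317*1390 = 9 - 1830630 = -1830621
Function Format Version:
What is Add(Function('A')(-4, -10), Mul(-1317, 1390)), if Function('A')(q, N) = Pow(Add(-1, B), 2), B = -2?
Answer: -1830621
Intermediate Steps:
Function('A')(q, N) = 9 (Function('A')(q, N) = Pow(Add(-1, -2), 2) = Pow(-3, 2) = 9)
Add(Function('A')(-4, -10), Mul(-1317, 1390)) = Add(9, Mul(-1317, 1390)) = Add(9, -1830630) = -1830621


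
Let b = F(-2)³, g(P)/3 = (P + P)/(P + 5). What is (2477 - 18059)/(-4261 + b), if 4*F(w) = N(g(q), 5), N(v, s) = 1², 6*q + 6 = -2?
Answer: 332416/90901 ≈ 3.6569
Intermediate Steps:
q = -4/3 (q = -1 + (⅙)*(-2) = -1 - ⅓ = -4/3 ≈ -1.3333)
g(P) = 6*P/(5 + P) (g(P) = 3*((P + P)/(P + 5)) = 3*((2*P)/(5 + P)) = 3*(2*P/(5 + P)) = 6*P/(5 + P))
N(v, s) = 1
F(w) = ¼ (F(w) = (¼)*1 = ¼)
b = 1/64 (b = (¼)³ = 1/64 ≈ 0.015625)
(2477 - 18059)/(-4261 + b) = (2477 - 18059)/(-4261 + 1/64) = -15582/(-272703/64) = -15582*(-64/272703) = 332416/90901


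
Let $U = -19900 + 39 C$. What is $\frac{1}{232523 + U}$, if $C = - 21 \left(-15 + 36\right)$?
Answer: $\frac{1}{195424} \approx 5.1171 \cdot 10^{-6}$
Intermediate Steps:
$C = -441$ ($C = \left(-21\right) 21 = -441$)
$U = -37099$ ($U = -19900 + 39 \left(-441\right) = -19900 - 17199 = -37099$)
$\frac{1}{232523 + U} = \frac{1}{232523 - 37099} = \frac{1}{195424}$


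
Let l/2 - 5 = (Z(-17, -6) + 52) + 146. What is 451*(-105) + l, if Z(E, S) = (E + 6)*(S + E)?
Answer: -46443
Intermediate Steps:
Z(E, S) = (6 + E)*(E + S)
l = 912 (l = 10 + 2*((((-17)² + 6*(-17) + 6*(-6) - 17*(-6)) + 52) + 146) = 10 + 2*(((289 - 102 - 36 + 102) + 52) + 146) = 10 + 2*((253 + 52) + 146) = 10 + 2*(305 + 146) = 10 + 2*451 = 10 + 902 = 912)
451*(-105) + l = 451*(-105) + 912 = -47355 + 912 = -46443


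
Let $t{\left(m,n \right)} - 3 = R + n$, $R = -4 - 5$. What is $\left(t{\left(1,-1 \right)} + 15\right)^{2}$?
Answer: $64$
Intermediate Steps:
$R = -9$
$t{\left(m,n \right)} = -6 + n$ ($t{\left(m,n \right)} = 3 + \left(-9 + n\right) = -6 + n$)
$\left(t{\left(1,-1 \right)} + 15\right)^{2} = \left(\left(-6 - 1\right) + 15\right)^{2} = \left(-7 + 15\right)^{2} = 8^{2} = 64$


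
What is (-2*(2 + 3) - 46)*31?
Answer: -1736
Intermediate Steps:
(-2*(2 + 3) - 46)*31 = (-2*5 - 46)*31 = (-10 - 46)*31 = -56*31 = -1736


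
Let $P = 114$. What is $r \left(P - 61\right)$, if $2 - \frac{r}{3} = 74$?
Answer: $-11448$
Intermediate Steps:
$r = -216$ ($r = 6 - 222 = -216$)
$r \left(P - 61\right) = - 216 \left(114 - 61\right) = \left(-216\right) 53 = -11448$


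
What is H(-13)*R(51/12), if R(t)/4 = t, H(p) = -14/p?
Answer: 238/13 ≈ 18.308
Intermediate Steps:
R(t) = 4*t
H(-13)*R(51/12) = (-14/(-13))*(4*(51/12)) = (-14*(-1/13))*(4*(51*(1/12))) = 14*(4*(17/4))/13 = (14/13)*17 = 238/13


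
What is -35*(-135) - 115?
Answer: 4610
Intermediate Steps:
-35*(-135) - 115 = 4725 - 115 = 4610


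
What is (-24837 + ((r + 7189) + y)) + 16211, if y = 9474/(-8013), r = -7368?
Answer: -23521313/2671 ≈ -8806.2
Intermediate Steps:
y = -3158/2671 (y = 9474*(-1/8013) = -3158/2671 ≈ -1.1823)
(-24837 + ((r + 7189) + y)) + 16211 = (-24837 + ((-7368 + 7189) - 3158/2671)) + 16211 = (-24837 + (-179 - 3158/2671)) + 16211 = (-24837 - 481267/2671) + 16211 = -66820894/2671 + 16211 = -23521313/2671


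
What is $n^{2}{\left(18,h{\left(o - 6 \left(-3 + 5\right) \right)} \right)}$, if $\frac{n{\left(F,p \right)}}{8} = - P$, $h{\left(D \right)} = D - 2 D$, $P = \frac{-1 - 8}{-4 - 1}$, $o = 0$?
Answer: $\frac{5184}{25} \approx 207.36$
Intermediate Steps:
$P = \frac{9}{5}$ ($P = - \frac{9}{-5} = \left(-9\right) \left(- \frac{1}{5}\right) = \frac{9}{5} \approx 1.8$)
$h{\left(D \right)} = - D$
$n{\left(F,p \right)} = - \frac{72}{5}$ ($n{\left(F,p \right)} = 8 \left(\left(-1\right) \frac{9}{5}\right) = 8 \left(- \frac{9}{5}\right) = - \frac{72}{5}$)
$n^{2}{\left(18,h{\left(o - 6 \left(-3 + 5\right) \right)} \right)} = \left(- \frac{72}{5}\right)^{2} = \frac{5184}{25}$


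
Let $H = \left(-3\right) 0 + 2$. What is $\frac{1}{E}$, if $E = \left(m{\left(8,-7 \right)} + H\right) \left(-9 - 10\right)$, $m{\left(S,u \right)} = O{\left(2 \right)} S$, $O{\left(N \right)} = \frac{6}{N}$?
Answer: $- \frac{1}{494} \approx -0.0020243$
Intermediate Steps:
$H = 2$ ($H = 0 + 2 = 2$)
$m{\left(S,u \right)} = 3 S$ ($m{\left(S,u \right)} = \frac{6}{2} S = 6 \cdot \frac{1}{2} S = 3 S$)
$E = -494$ ($E = \left(3 \cdot 8 + 2\right) \left(-9 - 10\right) = \left(24 + 2\right) \left(-19\right) = 26 \left(-19\right) = -494$)
$\frac{1}{E} = \frac{1}{-494} = - \frac{1}{494}$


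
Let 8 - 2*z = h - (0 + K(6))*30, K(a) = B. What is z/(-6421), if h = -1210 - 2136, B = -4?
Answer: -1617/6421 ≈ -0.25183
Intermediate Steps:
K(a) = -4
h = -3346
z = 1617 (z = 4 - (-3346 - (0 - 4)*30)/2 = 4 - (-3346 - (-4)*30)/2 = 4 - (-3346 - 1*(-120))/2 = 4 - (-3346 + 120)/2 = 4 - 1/2*(-3226) = 4 + 1613 = 1617)
z/(-6421) = 1617/(-6421) = 1617*(-1/6421) = -1617/6421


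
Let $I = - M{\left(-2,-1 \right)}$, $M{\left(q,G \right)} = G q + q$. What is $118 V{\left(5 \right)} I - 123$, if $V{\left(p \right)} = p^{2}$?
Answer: $-123$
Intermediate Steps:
$M{\left(q,G \right)} = q + G q$
$I = 0$ ($I = - \left(-2\right) \left(1 - 1\right) = - \left(-2\right) 0 = \left(-1\right) 0 = 0$)
$118 V{\left(5 \right)} I - 123 = 118 \cdot 5^{2} \cdot 0 - 123 = 118 \cdot 25 \cdot 0 - 123 = 118 \cdot 0 - 123 = 0 - 123 = -123$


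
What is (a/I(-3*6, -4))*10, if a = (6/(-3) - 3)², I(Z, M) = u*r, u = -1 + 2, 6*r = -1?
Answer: -1500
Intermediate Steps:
r = -⅙ (r = (⅙)*(-1) = -⅙ ≈ -0.16667)
u = 1
I(Z, M) = -⅙ (I(Z, M) = 1*(-⅙) = -⅙)
a = 25 (a = (6*(-⅓) - 3)² = (-2 - 3)² = (-5)² = 25)
(a/I(-3*6, -4))*10 = (25/(-⅙))*10 = -6*25*10 = -150*10 = -1500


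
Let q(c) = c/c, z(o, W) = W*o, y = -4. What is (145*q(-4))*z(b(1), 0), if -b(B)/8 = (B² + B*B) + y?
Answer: 0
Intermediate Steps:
b(B) = 32 - 16*B² (b(B) = -8*((B² + B*B) - 4) = -8*((B² + B²) - 4) = -8*(2*B² - 4) = -8*(-4 + 2*B²) = 32 - 16*B²)
q(c) = 1
(145*q(-4))*z(b(1), 0) = (145*1)*(0*(32 - 16*1²)) = 145*(0*(32 - 16*1)) = 145*(0*(32 - 16)) = 145*(0*16) = 145*0 = 0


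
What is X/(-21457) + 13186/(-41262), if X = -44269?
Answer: 771847738/442679367 ≈ 1.7436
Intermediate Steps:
X/(-21457) + 13186/(-41262) = -44269/(-21457) + 13186/(-41262) = -44269*(-1/21457) + 13186*(-1/41262) = 44269/21457 - 6593/20631 = 771847738/442679367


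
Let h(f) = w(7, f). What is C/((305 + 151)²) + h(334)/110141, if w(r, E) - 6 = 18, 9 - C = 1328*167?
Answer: -24420648683/22902278976 ≈ -1.0663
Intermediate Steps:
C = -221767 (C = 9 - 1328*167 = 9 - 1*221776 = 9 - 221776 = -221767)
w(r, E) = 24 (w(r, E) = 6 + 18 = 24)
h(f) = 24
C/((305 + 151)²) + h(334)/110141 = -221767/(305 + 151)² + 24/110141 = -221767/(456²) + 24*(1/110141) = -221767/207936 + 24/110141 = -24420648683/22902278976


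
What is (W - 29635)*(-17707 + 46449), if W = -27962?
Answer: -1655452974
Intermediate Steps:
(W - 29635)*(-17707 + 46449) = (-27962 - 29635)*(-17707 + 46449) = -57597*28742 = -1655452974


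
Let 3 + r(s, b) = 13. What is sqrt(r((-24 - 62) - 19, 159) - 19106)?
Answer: 2*I*sqrt(4774) ≈ 138.19*I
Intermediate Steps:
r(s, b) = 10 (r(s, b) = -3 + 13 = 10)
sqrt(r((-24 - 62) - 19, 159) - 19106) = sqrt(10 - 19106) = sqrt(-19096) = 2*I*sqrt(4774)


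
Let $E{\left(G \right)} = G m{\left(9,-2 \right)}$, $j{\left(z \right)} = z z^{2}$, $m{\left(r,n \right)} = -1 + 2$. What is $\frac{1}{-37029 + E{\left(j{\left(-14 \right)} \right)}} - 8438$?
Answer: $- \frac{335604575}{39773} \approx -8438.0$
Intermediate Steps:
$m{\left(r,n \right)} = 1$
$j{\left(z \right)} = z^{3}$
$E{\left(G \right)} = G$ ($E{\left(G \right)} = G 1 = G$)
$\frac{1}{-37029 + E{\left(j{\left(-14 \right)} \right)}} - 8438 = \frac{1}{-37029 + \left(-14\right)^{3}} - 8438 = \frac{1}{-37029 - 2744} - 8438 = \frac{1}{-39773} - 8438 = - \frac{1}{39773} - 8438 = - \frac{335604575}{39773}$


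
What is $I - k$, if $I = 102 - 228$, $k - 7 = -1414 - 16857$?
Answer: $18138$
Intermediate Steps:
$k = -18264$ ($k = 7 - 18271 = -18264$)
$I = -126$ ($I = 102 - 228 = -126$)
$I - k = -126 - -18264 = -126 + 18264 = 18138$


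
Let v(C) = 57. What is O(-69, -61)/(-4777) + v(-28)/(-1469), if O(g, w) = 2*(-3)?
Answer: -263475/7017413 ≈ -0.037546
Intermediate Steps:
O(g, w) = -6
O(-69, -61)/(-4777) + v(-28)/(-1469) = -6/(-4777) + 57/(-1469) = -6*(-1/4777) + 57*(-1/1469) = 6/4777 - 57/1469 = -263475/7017413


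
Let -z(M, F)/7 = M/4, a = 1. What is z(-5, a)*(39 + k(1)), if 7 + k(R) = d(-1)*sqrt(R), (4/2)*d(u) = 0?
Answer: 280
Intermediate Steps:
z(M, F) = -7*M/4
d(u) = 0 (d(u) = (1/2)*0 = 0)
k(R) = -7 (k(R) = -7 + 0*sqrt(R) = -7 + 0 = -7)
z(-5, a)*(39 + k(1)) = (-7/4*(-5))*(39 - 7) = (35/4)*32 = 280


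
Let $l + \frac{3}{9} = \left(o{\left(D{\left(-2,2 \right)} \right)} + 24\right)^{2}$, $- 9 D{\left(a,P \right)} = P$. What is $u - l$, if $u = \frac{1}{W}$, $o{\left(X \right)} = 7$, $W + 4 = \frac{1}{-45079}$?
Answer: $- \frac{519808831}{540951} \approx -960.92$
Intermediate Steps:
$D{\left(a,P \right)} = - \frac{P}{9}$
$W = - \frac{180317}{45079}$ ($W = -4 + \frac{1}{-45079} = -4 - \frac{1}{45079} = - \frac{180317}{45079} \approx -4.0$)
$l = \frac{2882}{3}$ ($l = - \frac{1}{3} + \left(7 + 24\right)^{2} = - \frac{1}{3} + 31^{2} = - \frac{1}{3} + 961 = \frac{2882}{3} \approx 960.67$)
$u = - \frac{45079}{180317}$ ($u = \frac{1}{- \frac{180317}{45079}} = - \frac{45079}{180317} \approx -0.25$)
$u - l = - \frac{45079}{180317} - \frac{2882}{3} = - \frac{519808831}{540951}$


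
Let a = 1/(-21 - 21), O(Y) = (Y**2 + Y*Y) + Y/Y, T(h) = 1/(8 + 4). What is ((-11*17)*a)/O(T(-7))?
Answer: 2244/511 ≈ 4.3914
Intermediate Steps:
T(h) = 1/12
O(Y) = 1 + 2*Y**2 (O(Y) = (Y**2 + Y**2) + 1 = 2*Y**2 + 1 = 1 + 2*Y**2)
a = -1/42 (a = 1/(-42) = -1/42 ≈ -0.023810)
((-11*17)*a)/O(T(-7)) = (-11*17*(-1/42))/(1 + 2*(1/12)**2) = (-187*(-1/42))/(1 + 2*(1/144)) = 187/(42*(1 + 1/72)) = 187/(42*(73/72)) = (187/42)*(72/73) = 2244/511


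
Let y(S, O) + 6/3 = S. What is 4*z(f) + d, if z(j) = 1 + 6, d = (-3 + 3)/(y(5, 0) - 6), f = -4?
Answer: 28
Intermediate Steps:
y(S, O) = -2 + S
d = 0 (d = (-3 + 3)/((-2 + 5) - 6) = 0/(3 - 6) = 0/(-3) = 0*(-1/3) = 0)
z(j) = 7
4*z(f) + d = 4*7 + 0 = 28 + 0 = 28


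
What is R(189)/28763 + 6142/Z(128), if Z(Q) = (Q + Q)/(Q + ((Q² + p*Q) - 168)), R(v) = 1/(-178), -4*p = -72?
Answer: 18325096819399/40958512 ≈ 4.4741e+5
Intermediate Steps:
p = 18 (p = -¼*(-72) = 18)
R(v) = -1/178
Z(Q) = 2*Q/(-168 + Q² + 19*Q) (Z(Q) = (Q + Q)/(Q + ((Q² + 18*Q) - 168)) = (2*Q)/(Q + (-168 + Q² + 18*Q)) = (2*Q)/(-168 + Q² + 19*Q) = 2*Q/(-168 + Q² + 19*Q))
R(189)/28763 + 6142/Z(128) = -1/178/28763 + 6142/((2*128/(-168 + 128² + 19*128))) = -1/178*1/28763 + 6142/((2*128/(-168 + 16384 + 2432))) = -1/5119814 + 6142/((2*128/18648)) = -1/5119814 + 6142/((2*128*(1/18648))) = -1/5119814 + 6142/(32/2331) = -1/5119814 + 6142*(2331/32) = -1/5119814 + 7158501/16 = 18325096819399/40958512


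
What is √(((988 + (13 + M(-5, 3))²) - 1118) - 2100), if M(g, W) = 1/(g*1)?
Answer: I*√51654/5 ≈ 45.455*I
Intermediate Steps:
M(g, W) = 1/g
√(((988 + (13 + M(-5, 3))²) - 1118) - 2100) = √(((988 + (13 + 1/(-5))²) - 1118) - 2100) = √(((988 + (13 - ⅕)²) - 1118) - 2100) = √(((988 + (64/5)²) - 1118) - 2100) = √(((988 + 4096/25) - 1118) - 2100) = √((28796/25 - 1118) - 2100) = √(846/25 - 2100) = √(-51654/25) = I*√51654/5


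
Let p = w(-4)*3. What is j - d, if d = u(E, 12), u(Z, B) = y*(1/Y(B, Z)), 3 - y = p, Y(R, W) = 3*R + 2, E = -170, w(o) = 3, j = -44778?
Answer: -850779/19 ≈ -44778.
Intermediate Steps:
Y(R, W) = 2 + 3*R
p = 9 (p = 3*3 = 9)
y = -6 (y = 3 - 1*9 = 3 - 9 = -6)
u(Z, B) = -6/(2 + 3*B)
d = -3/19 (d = -6/(2 + 3*12) = -6/(2 + 36) = -6/38 = -6*1/38 = -3/19 ≈ -0.15789)
j - d = -44778 - 1*(-3/19) = -44778 + 3/19 = -850779/19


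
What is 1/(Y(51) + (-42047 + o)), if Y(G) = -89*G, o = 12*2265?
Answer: -1/19406 ≈ -5.1530e-5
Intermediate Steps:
o = 27180
1/(Y(51) + (-42047 + o)) = 1/(-89*51 + (-42047 + 27180)) = 1/(-4539 - 14867) = 1/(-19406) = -1/19406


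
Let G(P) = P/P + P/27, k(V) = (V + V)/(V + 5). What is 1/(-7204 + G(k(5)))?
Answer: -27/194480 ≈ -0.00013883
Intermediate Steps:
k(V) = 2*V/(5 + V) (k(V) = (2*V)/(5 + V) = 2*V/(5 + V))
G(P) = 1 + P/27 (G(P) = 1 + P*(1/27) = 1 + P/27)
1/(-7204 + G(k(5))) = 1/(-7204 + (1 + (2*5/(5 + 5))/27)) = 1/(-7204 + (1 + (2*5/10)/27)) = 1/(-7204 + (1 + (2*5*(⅒))/27)) = 1/(-7204 + (1 + (1/27)*1)) = 1/(-7204 + (1 + 1/27)) = 1/(-7204 + 28/27) = 1/(-194480/27) = -27/194480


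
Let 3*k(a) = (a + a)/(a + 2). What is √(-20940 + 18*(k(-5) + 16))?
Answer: 2*I*√5158 ≈ 143.64*I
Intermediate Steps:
k(a) = 2*a/(3*(2 + a)) (k(a) = ((a + a)/(a + 2))/3 = ((2*a)/(2 + a))/3 = (2*a/(2 + a))/3 = 2*a/(3*(2 + a)))
√(-20940 + 18*(k(-5) + 16)) = √(-20940 + 18*((⅔)*(-5)/(2 - 5) + 16)) = √(-20940 + 18*((⅔)*(-5)/(-3) + 16)) = √(-20940 + 18*((⅔)*(-5)*(-⅓) + 16)) = √(-20940 + 18*(10/9 + 16)) = √(-20940 + 18*(154/9)) = √(-20940 + 308) = √(-20632) = 2*I*√5158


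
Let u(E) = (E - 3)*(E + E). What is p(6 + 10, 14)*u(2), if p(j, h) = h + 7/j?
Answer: -231/4 ≈ -57.750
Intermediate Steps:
u(E) = 2*E*(-3 + E) (u(E) = (-3 + E)*(2*E) = 2*E*(-3 + E))
p(6 + 10, 14)*u(2) = (14 + 7/(6 + 10))*(2*2*(-3 + 2)) = (14 + 7/16)*(2*2*(-1)) = (14 + 7*(1/16))*(-4) = (14 + 7/16)*(-4) = (231/16)*(-4) = -231/4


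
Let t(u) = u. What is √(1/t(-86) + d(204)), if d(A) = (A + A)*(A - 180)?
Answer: √72421546/86 ≈ 98.954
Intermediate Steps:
d(A) = 2*A*(-180 + A) (d(A) = (2*A)*(-180 + A) = 2*A*(-180 + A))
√(1/t(-86) + d(204)) = √(1/(-86) + 2*204*(-180 + 204)) = √(-1/86 + 2*204*24) = √(-1/86 + 9792) = √(842111/86) = √72421546/86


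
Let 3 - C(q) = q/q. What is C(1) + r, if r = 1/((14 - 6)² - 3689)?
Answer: 7249/3625 ≈ 1.9997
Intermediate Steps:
C(q) = 2 (C(q) = 3 - q/q = 3 - 1*1 = 3 - 1 = 2)
r = -1/3625 (r = 1/(8² - 3689) = 1/(64 - 3689) = 1/(-3625) = -1/3625 ≈ -0.00027586)
C(1) + r = 2 - 1/3625 = 7249/3625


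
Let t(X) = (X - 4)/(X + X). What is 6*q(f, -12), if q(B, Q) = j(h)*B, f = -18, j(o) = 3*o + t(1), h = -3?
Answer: 1134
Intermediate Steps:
t(X) = (-4 + X)/(2*X) (t(X) = (-4 + X)/((2*X)) = (-4 + X)*(1/(2*X)) = (-4 + X)/(2*X))
j(o) = -3/2 + 3*o (j(o) = 3*o + (½)*(-4 + 1)/1 = 3*o + (½)*1*(-3) = 3*o - 3/2 = -3/2 + 3*o)
q(B, Q) = -21*B/2 (q(B, Q) = (-3/2 + 3*(-3))*B = (-3/2 - 9)*B = -21*B/2)
6*q(f, -12) = 6*(-21/2*(-18)) = 6*189 = 1134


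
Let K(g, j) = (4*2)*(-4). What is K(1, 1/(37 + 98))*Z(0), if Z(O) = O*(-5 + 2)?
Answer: 0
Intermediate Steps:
Z(O) = -3*O (Z(O) = O*(-3) = -3*O)
K(g, j) = -32 (K(g, j) = 8*(-4) = -32)
K(1, 1/(37 + 98))*Z(0) = -(-96)*0 = -32*0 = 0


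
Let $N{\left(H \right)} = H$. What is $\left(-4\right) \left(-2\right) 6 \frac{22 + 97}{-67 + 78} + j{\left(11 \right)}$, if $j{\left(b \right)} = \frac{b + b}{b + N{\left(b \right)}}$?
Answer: $\frac{5723}{11} \approx 520.27$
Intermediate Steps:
$j{\left(b \right)} = 1$ ($j{\left(b \right)} = \frac{b + b}{b + b} = \frac{2 b}{2 b} = 2 b \frac{1}{2 b} = 1$)
$\left(-4\right) \left(-2\right) 6 \frac{22 + 97}{-67 + 78} + j{\left(11 \right)} = \left(-4\right) \left(-2\right) 6 \frac{22 + 97}{-67 + 78} + 1 = 8 \cdot 6 \cdot \frac{119}{11} + 1 = 48 \cdot 119 \cdot \frac{1}{11} + 1 = 48 \cdot \frac{119}{11} + 1 = \frac{5712}{11} + 1 = \frac{5723}{11}$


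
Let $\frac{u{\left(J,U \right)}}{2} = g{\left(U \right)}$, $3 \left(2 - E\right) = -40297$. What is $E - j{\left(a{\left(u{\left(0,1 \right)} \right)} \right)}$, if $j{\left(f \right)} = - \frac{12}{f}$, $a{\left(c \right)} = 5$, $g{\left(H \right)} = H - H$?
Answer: $\frac{201551}{15} \approx 13437.0$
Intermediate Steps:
$g{\left(H \right)} = 0$
$E = \frac{40303}{3}$ ($E = 2 - - \frac{40297}{3} = 2 + \frac{40297}{3} = \frac{40303}{3} \approx 13434.0$)
$u{\left(J,U \right)} = 0$ ($u{\left(J,U \right)} = 2 \cdot 0 = 0$)
$E - j{\left(a{\left(u{\left(0,1 \right)} \right)} \right)} = \frac{40303}{3} - - \frac{12}{5} = \frac{40303}{3} + \frac{12}{5} = \frac{201551}{15}$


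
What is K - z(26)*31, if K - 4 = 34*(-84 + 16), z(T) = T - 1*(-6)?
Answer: -3300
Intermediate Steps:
z(T) = 6 + T (z(T) = T + 6 = 6 + T)
K = -2308 (K = 4 + 34*(-84 + 16) = 4 + 34*(-68) = 4 - 2312 = -2308)
K - z(26)*31 = -2308 - (6 + 26)*31 = -2308 - 32*31 = -2308 - 1*992 = -2308 - 992 = -3300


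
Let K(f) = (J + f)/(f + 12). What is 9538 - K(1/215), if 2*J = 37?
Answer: 49227199/5162 ≈ 9536.5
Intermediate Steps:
J = 37/2 (J = (½)*37 = 37/2 ≈ 18.500)
K(f) = (37/2 + f)/(12 + f) (K(f) = (37/2 + f)/(f + 12) = (37/2 + f)/(12 + f))
9538 - K(1/215) = 9538 - (37/2 + 1/215)/(12 + 1/215) = 9538 - 7957/(2581/215*430) = 9538 - 215*7957/(2581*430) = 9538 - 1*7957/5162 = 9538 - 7957/5162 = 49227199/5162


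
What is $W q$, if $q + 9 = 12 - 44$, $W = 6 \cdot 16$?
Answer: $-3936$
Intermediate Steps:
$W = 96$
$q = -41$ ($q = -9 + \left(12 - 44\right) = -9 - 32 = -41$)
$W q = 96 \left(-41\right) = -3936$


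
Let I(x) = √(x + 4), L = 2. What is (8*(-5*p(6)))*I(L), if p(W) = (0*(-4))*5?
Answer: 0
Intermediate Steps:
p(W) = 0 (p(W) = 0*5 = 0)
I(x) = √(4 + x)
(8*(-5*p(6)))*I(L) = (8*(-5*0))*√(4 + 2) = (8*0)*√6 = 0*√6 = 0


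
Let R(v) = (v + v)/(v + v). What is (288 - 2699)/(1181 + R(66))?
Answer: -2411/1182 ≈ -2.0398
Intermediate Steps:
R(v) = 1 (R(v) = (2*v)/((2*v)) = (2*v)*(1/(2*v)) = 1)
(288 - 2699)/(1181 + R(66)) = (288 - 2699)/(1181 + 1) = -2411/1182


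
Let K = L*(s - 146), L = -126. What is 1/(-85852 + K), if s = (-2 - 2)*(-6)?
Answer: -1/70480 ≈ -1.4188e-5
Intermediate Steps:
s = 24 (s = -4*(-6) = 24)
K = 15372 (K = -126*(24 - 146) = -126*(-122) = 15372)
1/(-85852 + K) = 1/(-85852 + 15372) = 1/(-70480) = -1/70480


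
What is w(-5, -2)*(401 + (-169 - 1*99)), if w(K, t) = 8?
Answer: 1064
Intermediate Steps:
w(-5, -2)*(401 + (-169 - 1*99)) = 8*(401 + (-169 - 1*99)) = 8*(401 + (-169 - 99)) = 8*(401 - 268) = 8*133 = 1064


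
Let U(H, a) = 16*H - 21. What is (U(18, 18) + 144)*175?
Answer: 71925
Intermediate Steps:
U(H, a) = -21 + 16*H
(U(18, 18) + 144)*175 = ((-21 + 16*18) + 144)*175 = ((-21 + 288) + 144)*175 = (267 + 144)*175 = 411*175 = 71925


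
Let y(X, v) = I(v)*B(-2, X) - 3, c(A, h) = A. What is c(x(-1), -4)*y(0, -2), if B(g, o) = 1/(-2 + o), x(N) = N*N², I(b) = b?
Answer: 2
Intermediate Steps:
x(N) = N³
y(X, v) = -3 + v/(-2 + X) (y(X, v) = v/(-2 + X) - 3 = -3 + v/(-2 + X))
c(x(-1), -4)*y(0, -2) = (-1)³*((6 - 2 - 3*0)/(-2 + 0)) = -(6 - 2 + 0)/(-2) = -(-1)*4/2 = -1*(-2) = 2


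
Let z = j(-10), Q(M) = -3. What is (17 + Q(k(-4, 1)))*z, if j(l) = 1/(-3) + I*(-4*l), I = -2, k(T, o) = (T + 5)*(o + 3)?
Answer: -3374/3 ≈ -1124.7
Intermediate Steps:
k(T, o) = (3 + o)*(5 + T) (k(T, o) = (5 + T)*(3 + o) = (3 + o)*(5 + T))
j(l) = -⅓ + 8*l (j(l) = 1/(-3) - (-8)*l = -⅓ + 8*l)
z = -241/3 (z = -⅓ + 8*(-10) = -⅓ - 80 = -241/3 ≈ -80.333)
(17 + Q(k(-4, 1)))*z = (17 - 3)*(-241/3) = 14*(-241/3) = -3374/3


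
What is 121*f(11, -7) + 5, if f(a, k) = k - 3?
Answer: -1205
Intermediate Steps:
f(a, k) = -3 + k
121*f(11, -7) + 5 = 121*(-3 - 7) + 5 = 121*(-10) + 5 = -1210 + 5 = -1205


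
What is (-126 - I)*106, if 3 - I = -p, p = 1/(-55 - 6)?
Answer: -834008/61 ≈ -13672.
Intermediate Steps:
p = -1/61 (p = 1/(-61) = -1/61 ≈ -0.016393)
I = 182/61 (I = 3 - (-1)*(-1)/61 = 3 - 1*1/61 = 3 - 1/61 = 182/61 ≈ 2.9836)
(-126 - I)*106 = (-126 - 1*182/61)*106 = (-126 - 182/61)*106 = -7868/61*106 = -834008/61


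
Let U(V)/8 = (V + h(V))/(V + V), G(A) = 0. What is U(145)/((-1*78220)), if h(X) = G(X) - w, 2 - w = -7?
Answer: -136/2835475 ≈ -4.7964e-5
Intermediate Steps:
w = 9 (w = 2 - 1*(-7) = 2 + 7 = 9)
h(X) = -9 (h(X) = 0 - 1*9 = 0 - 9 = -9)
U(V) = 4*(-9 + V)/V (U(V) = 8*((V - 9)/(V + V)) = 8*((-9 + V)/((2*V))) = 8*((-9 + V)*(1/(2*V))) = 8*((-9 + V)/(2*V)) = 4*(-9 + V)/V)
U(145)/((-1*78220)) = (4 - 36/145)/((-1*78220)) = (4 - 36*1/145)/(-78220) = (4 - 36/145)*(-1/78220) = (544/145)*(-1/78220) = -136/2835475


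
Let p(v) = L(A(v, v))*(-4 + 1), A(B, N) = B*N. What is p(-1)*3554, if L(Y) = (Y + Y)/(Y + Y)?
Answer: -10662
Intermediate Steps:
L(Y) = 1 (L(Y) = (2*Y)/((2*Y)) = (2*Y)*(1/(2*Y)) = 1)
p(v) = -3 (p(v) = 1*(-4 + 1) = 1*(-3) = -3)
p(-1)*3554 = -3*3554 = -10662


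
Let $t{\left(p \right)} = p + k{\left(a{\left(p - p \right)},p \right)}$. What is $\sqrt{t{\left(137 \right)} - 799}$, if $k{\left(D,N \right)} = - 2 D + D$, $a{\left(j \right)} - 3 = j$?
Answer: $i \sqrt{665} \approx 25.788 i$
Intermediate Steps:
$a{\left(j \right)} = 3 + j$
$k{\left(D,N \right)} = - D$
$t{\left(p \right)} = -3 + p$ ($t{\left(p \right)} = p - \left(3 + \left(p - p\right)\right) = p - \left(3 + 0\right) = p - 3 = -3 + p$)
$\sqrt{t{\left(137 \right)} - 799} = \sqrt{\left(-3 + 137\right) - 799} = \sqrt{134 - 799} = \sqrt{-665} = i \sqrt{665}$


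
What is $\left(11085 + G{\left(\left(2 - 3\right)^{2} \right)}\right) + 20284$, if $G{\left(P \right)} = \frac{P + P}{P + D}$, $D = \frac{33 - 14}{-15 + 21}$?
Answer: $\frac{784237}{25} \approx 31369.0$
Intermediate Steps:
$D = \frac{19}{6} \approx 3.1667$
$G{\left(P \right)} = \frac{2 P}{\frac{19}{6} + P}$ ($G{\left(P \right)} = \frac{P + P}{P + \frac{19}{6}} = \frac{2 P}{\frac{19}{6} + P}$)
$\left(11085 + G{\left(\left(2 - 3\right)^{2} \right)}\right) + 20284 = \left(11085 + \frac{12 \left(2 - 3\right)^{2}}{19 + 6 \left(2 - 3\right)^{2}}\right) + 20284 = \left(11085 + \frac{12 \left(-1\right)^{2}}{19 + 6 \left(-1\right)^{2}}\right) + 20284 = \left(11085 + 12 \cdot 1 \frac{1}{19 + 6 \cdot 1}\right) + 20284 = \left(11085 + 12 \cdot 1 \frac{1}{19 + 6}\right) + 20284 = \left(11085 + 12 \cdot 1 \cdot \frac{1}{25}\right) + 20284 = \left(11085 + \frac{12}{25}\right) + 20284 = \frac{277137}{25} + 20284 = \frac{784237}{25}$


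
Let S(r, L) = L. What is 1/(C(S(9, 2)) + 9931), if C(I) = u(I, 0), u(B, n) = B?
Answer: 1/9933 ≈ 0.00010067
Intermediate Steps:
C(I) = I
1/(C(S(9, 2)) + 9931) = 1/(2 + 9931) = 1/9933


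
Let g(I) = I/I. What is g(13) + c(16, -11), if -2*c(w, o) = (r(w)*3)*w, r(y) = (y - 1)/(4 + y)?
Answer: -17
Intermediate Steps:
r(y) = (-1 + y)/(4 + y)
g(I) = 1
c(w, o) = -3*w*(-1 + w)/(2*(4 + w)) (c(w, o) = -((-1 + w)/(4 + w))*3*w/2 = -3*(-1 + w)/(4 + w)*w/2 = -3*w*(-1 + w)/(2*(4 + w)))
g(13) + c(16, -11) = 1 + (3/2)*16*(1 - 1*16)/(4 + 16) = 1 + (3/2)*16*(1 - 16)/20 = 1 + (3/2)*16*(1/20)*(-15) = 1 - 18 = -17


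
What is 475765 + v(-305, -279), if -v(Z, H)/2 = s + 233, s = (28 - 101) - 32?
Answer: 475509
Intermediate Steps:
s = -105 (s = -73 - 32 = -105)
v(Z, H) = -256 (v(Z, H) = -2*(-105 + 233) = -2*128 = -256)
475765 + v(-305, -279) = 475765 - 256 = 475509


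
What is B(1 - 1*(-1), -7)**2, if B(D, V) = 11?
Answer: 121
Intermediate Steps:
B(1 - 1*(-1), -7)**2 = 11**2 = 121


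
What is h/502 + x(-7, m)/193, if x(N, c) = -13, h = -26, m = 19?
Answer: -5772/48443 ≈ -0.11915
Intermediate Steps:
h/502 + x(-7, m)/193 = -26/502 - 13/193 = -26*1/502 - 13*1/193 = -13/251 - 13/193 = -5772/48443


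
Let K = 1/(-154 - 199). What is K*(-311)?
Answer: 311/353 ≈ 0.88102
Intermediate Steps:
K = -1/353 (K = 1/(-353) = -1/353 ≈ -0.0028329)
K*(-311) = -1/353*(-311) = 311/353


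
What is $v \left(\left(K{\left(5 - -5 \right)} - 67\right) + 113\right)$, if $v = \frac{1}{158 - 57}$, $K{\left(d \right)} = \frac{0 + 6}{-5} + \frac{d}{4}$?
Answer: $\frac{473}{1010} \approx 0.46832$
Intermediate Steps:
$K{\left(d \right)} = - \frac{6}{5} + \frac{d}{4}$ ($K{\left(d \right)} = 6 \left(- \frac{1}{5}\right) + d \frac{1}{4} = - \frac{6}{5} + \frac{d}{4}$)
$v = \frac{1}{101} \approx 0.009901$
$v \left(\left(K{\left(5 - -5 \right)} - 67\right) + 113\right) = \frac{\left(\left(- \frac{6}{5} + \frac{5 - -5}{4}\right) - 67\right) + 113}{101} = \frac{\left(\left(- \frac{6}{5} + \frac{5 + 5}{4}\right) - 67\right) + 113}{101} = \frac{\left(\left(- \frac{6}{5} + \frac{1}{4} \cdot 10\right) - 67\right) + 113}{101} = \frac{\left(\left(- \frac{6}{5} + \frac{5}{2}\right) - 67\right) + 113}{101} = \frac{\left(\frac{13}{10} - 67\right) + 113}{101} = \frac{- \frac{657}{10} + 113}{101} = \frac{1}{101} \cdot \frac{473}{10} = \frac{473}{1010}$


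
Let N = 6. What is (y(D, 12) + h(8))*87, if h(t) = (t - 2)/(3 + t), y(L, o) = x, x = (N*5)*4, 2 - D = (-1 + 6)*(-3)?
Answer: 115362/11 ≈ 10487.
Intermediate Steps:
D = 17 (D = 2 - (-1 + 6)*(-3) = 2 - 5*(-3) = 2 - 1*(-15) = 2 + 15 = 17)
x = 120 (x = (6*5)*4 = 30*4 = 120)
y(L, o) = 120
h(t) = (-2 + t)/(3 + t)
(y(D, 12) + h(8))*87 = (120 + (-2 + 8)/(3 + 8))*87 = (120 + 6/11)*87 = (1326/11)*87 = 115362/11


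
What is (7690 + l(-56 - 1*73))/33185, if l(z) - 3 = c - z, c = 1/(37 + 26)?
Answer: 492787/2090655 ≈ 0.23571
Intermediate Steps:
c = 1/63 ≈ 0.015873
l(z) = 190/63 - z (l(z) = 3 + (1/63 - z) = 190/63 - z)
(7690 + l(-56 - 1*73))/33185 = (7690 + (190/63 - (-56 - 1*73)))/33185 = (7690 + (190/63 - (-56 - 73)))*(1/33185) = (7690 + (190/63 - 1*(-129)))*(1/33185) = (7690 + (190/63 + 129))*(1/33185) = (7690 + 8317/63)*(1/33185) = (492787/63)*(1/33185) = 492787/2090655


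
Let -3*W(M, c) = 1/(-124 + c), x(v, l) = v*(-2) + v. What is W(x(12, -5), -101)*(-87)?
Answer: -29/225 ≈ -0.12889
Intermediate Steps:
x(v, l) = -v (x(v, l) = -2*v + v = -v)
W(M, c) = -1/(3*(-124 + c))
W(x(12, -5), -101)*(-87) = -1/(-372 + 3*(-101))*(-87) = -1/(-372 - 303)*(-87) = -1/(-675)*(-87) = -1*(-1/675)*(-87) = (1/675)*(-87) = -29/225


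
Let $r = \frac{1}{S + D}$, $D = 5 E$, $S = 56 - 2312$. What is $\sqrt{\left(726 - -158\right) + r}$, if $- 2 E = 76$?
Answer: $\frac{\sqrt{5288895298}}{2446} \approx 29.732$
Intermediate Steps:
$E = -38$ ($E = \left(- \frac{1}{2}\right) 76 = -38$)
$S = -2256$ ($S = 56 - 2312 = -2256$)
$D = -190$ ($D = 5 \left(-38\right) = -190$)
$r = - \frac{1}{2446}$ ($r = \frac{1}{-2256 - 190} = \frac{1}{-2446} = - \frac{1}{2446} \approx -0.00040883$)
$\sqrt{\left(726 - -158\right) + r} = \sqrt{\left(726 - -158\right) - \frac{1}{2446}} = \sqrt{\left(726 + 158\right) - \frac{1}{2446}} = \sqrt{884 - \frac{1}{2446}} = \sqrt{\frac{2162263}{2446}} = \frac{\sqrt{5288895298}}{2446}$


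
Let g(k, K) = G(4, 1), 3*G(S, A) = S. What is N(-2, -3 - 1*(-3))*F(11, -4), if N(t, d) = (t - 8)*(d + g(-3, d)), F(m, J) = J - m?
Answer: 200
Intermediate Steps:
G(S, A) = S/3
g(k, K) = 4/3 (g(k, K) = (⅓)*4 = 4/3)
N(t, d) = (-8 + t)*(4/3 + d) (N(t, d) = (t - 8)*(d + 4/3) = (-8 + t)*(4/3 + d))
N(-2, -3 - 1*(-3))*F(11, -4) = (-32/3 - 8*(-3 - 1*(-3)) + (4/3)*(-2) + (-3 - 1*(-3))*(-2))*(-4 - 1*11) = (-32/3 - 8*(-3 + 3) - 8/3 + (-3 + 3)*(-2))*(-4 - 11) = (-32/3 - 8*0 - 8/3 + 0*(-2))*(-15) = (-32/3 + 0 - 8/3 + 0)*(-15) = -40/3*(-15) = 200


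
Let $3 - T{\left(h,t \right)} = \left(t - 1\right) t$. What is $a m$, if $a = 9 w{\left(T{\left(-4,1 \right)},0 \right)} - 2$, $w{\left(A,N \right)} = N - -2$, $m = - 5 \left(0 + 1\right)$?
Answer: $-80$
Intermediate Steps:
$m = -5$ ($m = \left(-5\right) 1 = -5$)
$T{\left(h,t \right)} = 3 - t \left(-1 + t\right)$ ($T{\left(h,t \right)} = 3 - \left(t - 1\right) t = 3 - \left(-1 + t\right) t = 3 - t \left(-1 + t\right)$)
$w{\left(A,N \right)} = 2 + N$ ($w{\left(A,N \right)} = N + 2 = 2 + N$)
$a = 16$ ($a = 9 \left(2 + 0\right) - 2 = 9 \cdot 2 - 2 = 18 - 2 = 16$)
$a m = 16 \left(-5\right) = -80$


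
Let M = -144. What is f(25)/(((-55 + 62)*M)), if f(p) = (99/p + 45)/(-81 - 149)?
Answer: 17/80500 ≈ 0.00021118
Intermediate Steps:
f(p) = -9/46 - 99/(230*p) (f(p) = (45 + 99/p)/(-230) = (45 + 99/p)*(-1/230) = -9/46 - 99/(230*p))
f(25)/(((-55 + 62)*M)) = ((9/230)*(-11 - 5*25)/25)/(((-55 + 62)*(-144))) = ((9/230)*(1/25)*(-11 - 125))/((7*(-144))) = ((9/230)*(1/25)*(-136))/(-1008) = -612/2875*(-1/1008) = 17/80500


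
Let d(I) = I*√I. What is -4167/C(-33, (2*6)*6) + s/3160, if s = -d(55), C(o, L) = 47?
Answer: -4167/47 - 11*√55/632 ≈ -88.789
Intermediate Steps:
d(I) = I^(3/2)
s = -55*√55 (s = -55^(3/2) = -55*√55 ≈ -407.89)
-4167/C(-33, (2*6)*6) + s/3160 = -4167/47 - 55*√55/3160 = -4167*1/47 - 55*√55*(1/3160) = -4167/47 - 11*√55/632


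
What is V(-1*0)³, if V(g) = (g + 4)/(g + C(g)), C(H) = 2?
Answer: 8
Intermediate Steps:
V(g) = (4 + g)/(2 + g) (V(g) = (g + 4)/(g + 2) = (4 + g)/(2 + g))
V(-1*0)³ = ((4 - 1*0)/(2 - 1*0))³ = ((4 + 0)/(2 + 0))³ = (4/2)³ = ((½)*4)³ = 2³ = 8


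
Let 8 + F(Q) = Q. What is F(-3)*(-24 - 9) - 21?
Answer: 342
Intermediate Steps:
F(Q) = -8 + Q
F(-3)*(-24 - 9) - 21 = (-8 - 3)*(-24 - 9) - 21 = -11*(-33) - 21 = 363 - 21 = 342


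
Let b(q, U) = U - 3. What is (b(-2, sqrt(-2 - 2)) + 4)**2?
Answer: -3 + 4*I ≈ -3.0 + 4.0*I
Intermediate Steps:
b(q, U) = -3 + U
(b(-2, sqrt(-2 - 2)) + 4)**2 = ((-3 + sqrt(-2 - 2)) + 4)**2 = ((-3 + sqrt(-4)) + 4)**2 = ((-3 + 2*I) + 4)**2 = (1 + 2*I)**2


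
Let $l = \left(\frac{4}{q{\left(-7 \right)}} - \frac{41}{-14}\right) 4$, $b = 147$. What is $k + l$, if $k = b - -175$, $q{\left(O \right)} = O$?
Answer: $\frac{2320}{7} \approx 331.43$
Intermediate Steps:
$k = 322$ ($k = 147 - -175 = 147 + 175 = 322$)
$l = \frac{66}{7}$ ($l = \left(\frac{4}{-7} - \frac{41}{-14}\right) 4 = \left(4 \left(- \frac{1}{7}\right) - - \frac{41}{14}\right) 4 = \left(- \frac{4}{7} + \frac{41}{14}\right) 4 = \frac{33}{14} \cdot 4 = \frac{66}{7} \approx 9.4286$)
$k + l = 322 + \frac{66}{7} = \frac{2320}{7}$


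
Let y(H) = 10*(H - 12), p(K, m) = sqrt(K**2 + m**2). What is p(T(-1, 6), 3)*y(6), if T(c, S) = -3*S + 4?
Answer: -60*sqrt(205) ≈ -859.07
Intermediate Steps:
T(c, S) = 4 - 3*S
y(H) = -120 + 10*H (y(H) = 10*(-12 + H) = -120 + 10*H)
p(T(-1, 6), 3)*y(6) = sqrt((4 - 3*6)**2 + 3**2)*(-120 + 10*6) = sqrt((4 - 18)**2 + 9)*(-120 + 60) = sqrt((-14)**2 + 9)*(-60) = sqrt(196 + 9)*(-60) = sqrt(205)*(-60) = -60*sqrt(205)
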